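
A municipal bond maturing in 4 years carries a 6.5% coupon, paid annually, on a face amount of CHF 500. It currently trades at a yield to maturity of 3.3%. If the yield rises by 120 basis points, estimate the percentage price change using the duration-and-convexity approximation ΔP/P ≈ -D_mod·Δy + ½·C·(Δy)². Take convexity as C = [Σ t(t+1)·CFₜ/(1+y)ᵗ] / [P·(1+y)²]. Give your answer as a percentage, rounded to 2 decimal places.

With y = 0.033:
  t   CF        PV=CF/(1+0.033)^t    t·PV        t(t+1)·PV
  1        32.50        31.4618        31.4618          62.9235
  2        32.50        30.4567        60.9134         182.7401
  3        32.50        29.4837        88.4512         353.8047
  4       532.50       467.6472     1,870.5887       9,352.9437
  Σ                    559.0494     2,051.4151       9,952.4121
P = 559.0494; D_Mac = 3.66947 yrs; D_mod = 3.55225 yrs; C = 16.68313.
Duration effect: -3.55225 × (+0.012) = -0.042627
Convexity effect: 0.5 × 16.68313 × (0.012)² = +0.0012012
ΔP/P ≈ -0.042627 + 0.0012012 = -0.041426 = -4.1426%.

-4.14%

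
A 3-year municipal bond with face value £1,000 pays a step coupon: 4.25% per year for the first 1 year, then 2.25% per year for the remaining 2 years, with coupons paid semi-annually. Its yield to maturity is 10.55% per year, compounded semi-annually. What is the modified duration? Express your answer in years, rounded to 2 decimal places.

Periodic yield y = 0.05275. First find Macaulay duration:
  t   CF        PV=CF/(1+0.05275)^t    t·PV
  1        21.25        20.1852        20.1852
  2        21.25        19.1738        38.3476
  3        11.25         9.6422        28.9266
  4        11.25         9.1591        36.6363
  5        11.25         8.7001        43.5007
  6     1,011.25       742.8601     4,457.1606
  Σ                    809.7206     4,624.7571
P = 809.7206; Macaulay duration = 4,624.7571 / 809.7206 = 5.71155 half-year periods = 2.85577 years.
Modified duration = D_Mac / (1 + y) = 2.85577 / 1.05275 = 2.71268 years.

2.71 years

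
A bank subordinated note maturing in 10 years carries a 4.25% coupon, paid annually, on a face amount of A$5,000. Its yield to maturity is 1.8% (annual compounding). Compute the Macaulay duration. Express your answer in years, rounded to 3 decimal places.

Periodic yield y = 0.018. Discount each cash flow and weight by its year:
  t   CF        PV=CF/(1+0.018)^t    t·PV
  1       212.50       208.7426       208.7426
  2       212.50       205.0517       410.1034
  3       212.50       201.4260       604.2781
  4       212.50       197.8645       791.4579
  5       212.50       194.3659       971.8294
  6       212.50       190.9292     1,145.5750
  7       212.50       187.5532     1,312.8724
  8       212.50       184.2369     1,473.8955
  9       212.50       180.9793     1,628.8138
  10    5,212.50     4,360.8213    43,608.2128
  Σ                  6,111.9706    52,155.7810
Price P = Σ PV = 6,111.9706.
Macaulay duration = Σ(t·PV) / P = 52,155.7810 / 6,111.9706 = 8.53338 years.

8.533 years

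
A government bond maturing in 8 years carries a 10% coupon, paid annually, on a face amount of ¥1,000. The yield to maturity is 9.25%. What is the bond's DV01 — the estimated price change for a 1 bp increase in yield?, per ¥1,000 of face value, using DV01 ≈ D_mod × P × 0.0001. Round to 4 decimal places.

Periodic yield y = 0.0925.
  t   CF        PV=CF/(1+0.0925)^t    t·PV
  1       100.00        91.5332        91.5332
  2       100.00        83.7832       167.5665
  3       100.00        76.6895       230.0684
  4       100.00        70.1963       280.7852
  5       100.00        64.2529       321.2645
  6       100.00        58.8127       352.8764
  7       100.00        53.8332       376.8321
  8     1,100.00       542.0272     4,336.2180
  Σ                  1,041.1282     6,157.1442
P = 1,041.1282; D_Mac = 5.91392 yrs; D_mod = 5.41319 yrs.
DV01 ≈ 5.41319 × 1,041.1282 × 0.0001 = 0.563583.

¥0.5636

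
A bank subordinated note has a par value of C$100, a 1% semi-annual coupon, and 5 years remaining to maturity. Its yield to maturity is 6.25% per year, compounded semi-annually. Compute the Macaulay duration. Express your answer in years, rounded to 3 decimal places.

Periodic yield y = 0.03125. Discount each cash flow and weight by its period:
  t   CF        PV=CF/(1+0.03125)^t    t·PV
  1         0.50         0.4848         0.4848
  2         0.50         0.4702         0.9403
  3         0.50         0.4559         1.3677
  4         0.50         0.4421         1.7684
  5         0.50         0.4287         2.1435
  6         0.50         0.4157         2.4942
  7         0.50         0.4031         2.8218
  8         0.50         0.3909         3.1271
  9         0.50         0.3790         3.4114
  10      100.50        73.8799       738.7993
  Σ                     77.7504       757.3586
Price P = Σ PV = 77.7504.
Macaulay duration = Σ(t·PV) / P = 757.3586 / 77.7504 = 9.74090 half-year periods.
In years: 9.74090 / 2 = 4.87045 years.

4.870 years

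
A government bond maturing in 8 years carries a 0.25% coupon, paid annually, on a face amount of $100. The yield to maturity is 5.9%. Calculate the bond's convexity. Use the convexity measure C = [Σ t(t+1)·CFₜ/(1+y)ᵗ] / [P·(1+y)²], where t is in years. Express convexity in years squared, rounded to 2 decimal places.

With y = 0.059:
  t   CF        PV=CF/(1+0.059)^t    t·PV        t(t+1)·PV
  1         0.25         0.2361         0.2361           0.4721
  2         0.25         0.2229         0.4458           1.3375
  3         0.25         0.2105         0.6315           2.5260
  4         0.25         0.1988         0.7951           3.9754
  5         0.25         0.1877         0.9385           5.6309
  6         0.25         0.1772         1.0634           7.4441
  7         0.25         0.1674         1.1716           9.3725
  8       100.25        63.3748       506.9985       4,562.9866
  Σ                     64.7754       512.2805       4,593.7453
P = 64.7754.
Convexity = Σ t(t+1)·PV / [P·(1+y)²] = 4,593.7453 / (64.7754 × 1.121481) = 63.23609.

63.24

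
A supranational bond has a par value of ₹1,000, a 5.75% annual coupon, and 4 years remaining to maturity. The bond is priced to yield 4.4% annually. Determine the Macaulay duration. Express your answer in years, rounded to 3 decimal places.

Periodic yield y = 0.044. Discount each cash flow and weight by its year:
  t   CF        PV=CF/(1+0.044)^t    t·PV
  1        57.50        55.0766        55.0766
  2        57.50        52.7554       105.5108
  3        57.50        50.5320       151.5960
  4     1,057.50       890.1811     3,560.7245
  Σ                  1,048.5451     3,872.9079
Price P = Σ PV = 1,048.5451.
Macaulay duration = Σ(t·PV) / P = 3,872.9079 / 1,048.5451 = 3.69360 years.

3.694 years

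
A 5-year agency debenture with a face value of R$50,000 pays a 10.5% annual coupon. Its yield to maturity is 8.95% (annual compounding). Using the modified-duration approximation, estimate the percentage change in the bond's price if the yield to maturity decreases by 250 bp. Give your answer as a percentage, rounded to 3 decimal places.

+9.552%

Periodic yield y = 0.0895. Modified duration first:
  t   CF        PV=CF/(1+0.0895)^t    t·PV
  1     5,250.00     4,818.7242     4,818.7242
  2     5,250.00     4,422.8767     8,845.7534
  3     5,250.00     4,059.5472    12,178.6417
  4     5,250.00     3,726.0645    14,904.2579
  5    55,250.00    35,991.1820   179,955.9099
  Σ                 53,018.3946   220,703.2871
P = 53,018.3946; D_Mac = 4.16277 yrs; D_mod = 4.16277/(1+0.0895) = 3.82081 yrs.
ΔP/P ≈ -D_mod · Δy = -3.82081 × (-0.025) = +0.095520 = +9.5520%.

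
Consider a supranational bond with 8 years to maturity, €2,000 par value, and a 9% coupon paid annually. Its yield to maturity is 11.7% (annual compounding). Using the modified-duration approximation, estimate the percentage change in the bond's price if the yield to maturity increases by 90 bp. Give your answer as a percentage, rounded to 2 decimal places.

Periodic yield y = 0.117. Modified duration first:
  t   CF        PV=CF/(1+0.117)^t    t·PV
  1       180.00       161.1459       161.1459
  2       180.00       144.2667       288.5334
  3       180.00       129.1555       387.4666
  4       180.00       115.6271       462.5086
  5       180.00       103.5158       517.5790
  6       180.00        92.6731       556.0383
  7       180.00        82.9660       580.7622
  8     2,180.00       899.5620     7,196.4961
  Σ                  1,728.9122    10,150.5301
P = 1,728.9122; D_Mac = 5.87105 yrs; D_mod = 5.87105/(1+0.117) = 5.25609 yrs.
ΔP/P ≈ -D_mod · Δy = -5.25609 × (+0.009) = -0.047305 = -4.7305%.

-4.73%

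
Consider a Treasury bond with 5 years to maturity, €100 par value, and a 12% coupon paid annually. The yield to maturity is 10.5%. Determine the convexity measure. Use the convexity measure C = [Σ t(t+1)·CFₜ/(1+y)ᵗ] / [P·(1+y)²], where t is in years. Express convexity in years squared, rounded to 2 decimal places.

18.52

With y = 0.105:
  t   CF        PV=CF/(1+0.105)^t    t·PV        t(t+1)·PV
  1        12.00        10.8597        10.8597          21.7195
  2        12.00         9.8278        19.6556          58.9669
  3        12.00         8.8939        26.6818         106.7273
  4        12.00         8.0488        32.1953         160.9764
  5       112.00        67.9840       339.9199       2,039.5196
  Σ                    105.6143       429.3124       2,387.9096
P = 105.6143.
Convexity = Σ t(t+1)·PV / [P·(1+y)²] = 2,387.9096 / (105.6143 × 1.221025) = 18.51700.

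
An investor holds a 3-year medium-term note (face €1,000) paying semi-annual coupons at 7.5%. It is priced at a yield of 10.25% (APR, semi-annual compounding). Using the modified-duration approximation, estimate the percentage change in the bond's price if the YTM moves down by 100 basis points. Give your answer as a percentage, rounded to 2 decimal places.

+2.60%

Periodic yield y = 0.05125. Modified duration first:
  t   CF        PV=CF/(1+0.05125)^t    t·PV
  1        37.50        35.6718        35.6718
  2        37.50        33.9328        67.8655
  3        37.50        32.2785        96.8355
  4        37.50        30.7049       122.8195
  5        37.50        29.2080       146.0398
  6     1,037.50       768.6915     4,612.1487
  Σ                    930.4874     5,081.3808
P = 930.4874; D_Mac = 5.46099 half-year periods = 2.73049 yrs; D_mod = 2.73049/(1+0.05125) = 2.59738 yrs.
ΔP/P ≈ -D_mod · Δy = -2.59738 × (-0.01) = +0.025974 = +2.5974%.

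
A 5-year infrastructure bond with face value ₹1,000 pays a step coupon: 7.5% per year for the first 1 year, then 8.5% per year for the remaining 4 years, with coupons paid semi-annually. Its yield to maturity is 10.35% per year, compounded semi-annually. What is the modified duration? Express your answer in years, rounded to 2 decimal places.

Periodic yield y = 0.05175. First find Macaulay duration:
  t   CF        PV=CF/(1+0.05175)^t    t·PV
  1        37.50        35.6549        35.6549
  2        37.50        33.9005        67.8010
  3        42.50        36.5301       109.5904
  4        42.50        34.7327       138.9309
  5        42.50        33.0237       165.1187
  6        42.50        31.3989       188.3931
  7        42.50        29.8539       208.9774
  8        42.50        28.3850       227.0799
  9        42.50        26.9883       242.8951
  10    1,042.50       629.4350     6,294.3495
  Σ                    919.9030     7,678.7910
P = 919.9030; Macaulay duration = 7,678.7910 / 919.9030 = 8.34739 half-year periods = 4.17370 years.
Modified duration = D_Mac / (1 + y) = 4.17370 / 1.05175 = 3.96833 years.

3.97 years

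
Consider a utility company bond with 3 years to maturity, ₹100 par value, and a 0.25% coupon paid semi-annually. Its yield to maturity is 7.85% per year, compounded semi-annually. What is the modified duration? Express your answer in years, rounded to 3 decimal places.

Periodic yield y = 0.03925. First find Macaulay duration:
  t   CF        PV=CF/(1+0.03925)^t    t·PV
  1        0.125         0.1203         0.1203
  2        0.125         0.1157         0.2315
  3        0.125         0.1114         0.3341
  4        0.125         0.1072         0.4286
  5        0.125         0.1031         0.5156
  6      100.125        79.4735       476.8410
  Σ                     80.0312       478.4710
P = 80.0312; Macaulay duration = 478.4710 / 80.0312 = 5.97856 half-year periods = 2.98928 years.
Modified duration = D_Mac / (1 + y) = 2.98928 / 1.03925 = 2.87638 years.

2.876 years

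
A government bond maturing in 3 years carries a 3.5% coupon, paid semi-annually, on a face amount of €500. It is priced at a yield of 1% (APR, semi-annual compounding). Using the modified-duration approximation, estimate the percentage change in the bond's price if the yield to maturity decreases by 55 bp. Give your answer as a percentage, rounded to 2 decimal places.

Periodic yield y = 0.005. Modified duration first:
  t   CF        PV=CF/(1+0.005)^t    t·PV
  1         8.75         8.7065         8.7065
  2         8.75         8.6632        17.3263
  3         8.75         8.6201        25.8602
  4         8.75         8.5772        34.3087
  5         8.75         8.5345        42.6725
  6       508.75       493.7511     2,962.5064
  Σ                    536.8524     3,091.3805
P = 536.8524; D_Mac = 5.75834 half-year periods = 2.87917 yrs; D_mod = 2.87917/(1+0.005) = 2.86485 yrs.
ΔP/P ≈ -D_mod · Δy = -2.86485 × (-0.0055) = +0.015757 = +1.5757%.

+1.58%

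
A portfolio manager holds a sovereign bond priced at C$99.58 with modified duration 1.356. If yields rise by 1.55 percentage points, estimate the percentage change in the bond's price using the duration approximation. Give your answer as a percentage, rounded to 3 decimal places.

Duration approximation: ΔP/P ≈ -D_mod · Δy = -1.356 × (+0.0155) = -0.021018.
As a percentage: -2.1018%.

-2.102%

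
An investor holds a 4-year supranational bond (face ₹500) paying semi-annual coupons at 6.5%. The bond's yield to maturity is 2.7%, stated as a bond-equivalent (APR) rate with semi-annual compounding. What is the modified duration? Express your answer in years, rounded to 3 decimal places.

Periodic yield y = 0.0135. First find Macaulay duration:
  t   CF        PV=CF/(1+0.0135)^t    t·PV
  1        16.25        16.0335        16.0335
  2        16.25        15.8200        31.6400
  3        16.25        15.6093        46.8278
  4        16.25        15.4013        61.6053
  5        16.25        15.1962        75.9809
  6        16.25        14.9938        89.9626
  7        16.25        14.7941       103.5584
  8       516.25       463.7352     3,709.8814
  Σ                    571.5833     4,135.4899
P = 571.5833; Macaulay duration = 4,135.4899 / 571.5833 = 7.23515 half-year periods = 3.61757 years.
Modified duration = D_Mac / (1 + y) = 3.61757 / 1.0135 = 3.56939 years.

3.569 years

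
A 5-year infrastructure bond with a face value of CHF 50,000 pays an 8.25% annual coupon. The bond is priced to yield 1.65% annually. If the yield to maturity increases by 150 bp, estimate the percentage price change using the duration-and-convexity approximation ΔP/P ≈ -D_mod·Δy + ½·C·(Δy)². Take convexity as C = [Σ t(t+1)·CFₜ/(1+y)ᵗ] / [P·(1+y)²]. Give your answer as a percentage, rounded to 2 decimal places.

With y = 0.0165:
  t   CF        PV=CF/(1+0.0165)^t    t·PV        t(t+1)·PV
  1     4,125.00     4,058.0423     4,058.0423       8,116.0846
  2     4,125.00     3,992.1715     7,984.3429      23,953.0288
  3     4,125.00     3,927.3699    11,782.1096      47,128.4384
  4     4,125.00     3,863.6201    15,454.4806      77,272.4028
  5    54,125.00    49,872.4834   249,362.4170   1,496,174.5021
  Σ                 65,713.6872   288,641.3924   1,652,644.4568
P = 65,713.6872; D_Mac = 4.39241 yrs; D_mod = 4.32111 yrs; C = 24.33934.
Duration effect: -4.32111 × (+0.015) = -0.064817
Convexity effect: 0.5 × 24.33934 × (0.015)² = +0.0027382
ΔP/P ≈ -0.064817 + 0.0027382 = -0.062078 = -6.2078%.

-6.21%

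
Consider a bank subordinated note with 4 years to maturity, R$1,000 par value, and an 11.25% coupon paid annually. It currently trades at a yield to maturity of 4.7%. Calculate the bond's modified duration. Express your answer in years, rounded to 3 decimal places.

Periodic yield y = 0.047. First find Macaulay duration:
  t   CF        PV=CF/(1+0.047)^t    t·PV
  1       112.50       107.4499       107.4499
  2       112.50       102.6264       205.2528
  3       112.50        98.0195       294.0585
  4     1,112.50       925.7917     3,703.1669
  Σ                  1,233.8875     4,309.9281
P = 1,233.8875; Macaulay duration = 4,309.9281 / 1,233.8875 = 3.49297 years.
Modified duration = D_Mac / (1 + y) = 3.49297 / 1.047 = 3.33617 years.

3.336 years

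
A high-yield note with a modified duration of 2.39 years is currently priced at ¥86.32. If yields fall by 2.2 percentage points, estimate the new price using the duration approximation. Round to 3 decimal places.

¥90.859

Duration approximation: ΔP/P ≈ -D_mod · Δy = -2.39 × (-0.022) = +0.052580.
New price ≈ 86.32 × (1 + 0.052580) = 90.8587056.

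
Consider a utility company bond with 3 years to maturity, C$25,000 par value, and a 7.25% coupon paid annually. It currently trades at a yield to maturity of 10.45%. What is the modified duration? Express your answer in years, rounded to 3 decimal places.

Periodic yield y = 0.1045. First find Macaulay duration:
  t   CF        PV=CF/(1+0.1045)^t    t·PV
  1     1,812.50     1,641.0140     1,641.0140
  2     1,812.50     1,485.7529     2,971.5057
  3    26,812.50    19,899.4077    59,698.2230
  Σ                 23,026.1745    64,310.7427
P = 23,026.1745; Macaulay duration = 64,310.7427 / 23,026.1745 = 2.79294 years.
Modified duration = D_Mac / (1 + y) = 2.79294 / 1.1045 = 2.52869 years.

2.529 years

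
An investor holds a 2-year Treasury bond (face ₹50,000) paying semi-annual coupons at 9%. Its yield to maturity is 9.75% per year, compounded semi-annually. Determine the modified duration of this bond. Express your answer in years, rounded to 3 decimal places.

1.786 years

Periodic yield y = 0.04875. First find Macaulay duration:
  t   CF        PV=CF/(1+0.04875)^t    t·PV
  1     2,250.00     2,145.4112     2,145.4112
  2     2,250.00     2,045.6841     4,091.3682
  3     2,250.00     1,950.5927     5,851.7781
  4    52,250.00    43,191.5112   172,766.0447
  Σ                 49,333.1992   184,854.6023
P = 49,333.1992; Macaulay duration = 184,854.6023 / 49,333.1992 = 3.74706 half-year periods = 1.87353 years.
Modified duration = D_Mac / (1 + y) = 1.87353 / 1.04875 = 1.78644 years.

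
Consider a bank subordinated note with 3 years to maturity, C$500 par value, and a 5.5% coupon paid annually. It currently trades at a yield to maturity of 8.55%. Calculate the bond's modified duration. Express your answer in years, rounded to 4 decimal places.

Periodic yield y = 0.0855. First find Macaulay duration:
  t   CF        PV=CF/(1+0.0855)^t    t·PV
  1        27.50        25.3339        25.3339
  2        27.50        23.3385        46.6770
  3       527.50       412.4136     1,237.2408
  Σ                    461.0861     1,309.2518
P = 461.0861; Macaulay duration = 1,309.2518 / 461.0861 = 2.83950 years.
Modified duration = D_Mac / (1 + y) = 2.83950 / 1.0855 = 2.61584 years.

2.6158 years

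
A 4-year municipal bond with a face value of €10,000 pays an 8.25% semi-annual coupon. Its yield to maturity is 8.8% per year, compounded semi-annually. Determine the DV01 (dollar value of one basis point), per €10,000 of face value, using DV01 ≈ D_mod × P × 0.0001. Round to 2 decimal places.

€3.27

Periodic yield y = 0.044.
  t   CF        PV=CF/(1+0.044)^t    t·PV
  1       412.50       395.1149       395.1149
  2       412.50       378.4626       756.9252
  3       412.50       362.5121     1,087.5362
  4       412.50       347.2338     1,388.9351
  5       412.50       332.5994     1,662.9970
  6       412.50       318.5818     1,911.4908
  7       412.50       305.1550     2,136.0849
  8    10,412.50     7,378.2102    59,025.6818
  Σ                  9,817.8698    68,364.7658
P = 9,817.8698; D_Mac = 6.96330 half-year periods = 3.48165 yrs; D_mod = 3.33491 yrs.
DV01 ≈ 3.33491 × 9,817.8698 × 0.0001 = 3.274175.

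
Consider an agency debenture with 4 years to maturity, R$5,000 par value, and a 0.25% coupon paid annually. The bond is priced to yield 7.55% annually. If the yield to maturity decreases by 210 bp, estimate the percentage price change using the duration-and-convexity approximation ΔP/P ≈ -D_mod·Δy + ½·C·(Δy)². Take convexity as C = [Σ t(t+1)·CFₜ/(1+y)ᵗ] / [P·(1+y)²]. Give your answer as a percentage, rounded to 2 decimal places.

With y = 0.0755:
  t   CF        PV=CF/(1+0.0755)^t    t·PV        t(t+1)·PV
  1        12.50        11.6225        11.6225          23.2450
  2        12.50        10.8066        21.6132          64.8396
  3        12.50        10.0480        30.1439         120.5758
  4     5,012.50     3,746.3878    14,985.5511      74,927.7553
  Σ                  3,778.8649    15,048.9307      75,136.4157
P = 3,778.8649; D_Mac = 3.98239 yrs; D_mod = 3.70283 yrs; C = 17.18970.
Duration effect: -3.70283 × (-0.021) = +0.077759
Convexity effect: 0.5 × 17.18970 × (-0.021)² = +0.0037903
ΔP/P ≈ +0.077759 + 0.0037903 = +0.081550 = +8.1550%.

+8.15%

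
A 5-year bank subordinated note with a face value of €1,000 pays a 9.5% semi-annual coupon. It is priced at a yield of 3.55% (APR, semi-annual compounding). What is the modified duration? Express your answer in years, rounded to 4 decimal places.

Periodic yield y = 0.01775. First find Macaulay duration:
  t   CF        PV=CF/(1+0.01775)^t    t·PV
  1        47.50        46.6716        46.6716
  2        47.50        45.8576        91.7152
  3        47.50        45.0578       135.1735
  4        47.50        44.2720       177.0880
  5        47.50        43.4999       217.4994
  6        47.50        42.7412       256.4473
  7        47.50        41.9958       293.9706
  8        47.50        41.2634       330.1070
  9        47.50        40.5437       364.8935
  10    1,047.50       878.5023     8,785.0234
  Σ                  1,270.4054    10,698.5895
P = 1,270.4054; Macaulay duration = 10,698.5895 / 1,270.4054 = 8.42140 half-year periods = 4.21070 years.
Modified duration = D_Mac / (1 + y) = 4.21070 / 1.01775 = 4.13726 years.

4.1373 years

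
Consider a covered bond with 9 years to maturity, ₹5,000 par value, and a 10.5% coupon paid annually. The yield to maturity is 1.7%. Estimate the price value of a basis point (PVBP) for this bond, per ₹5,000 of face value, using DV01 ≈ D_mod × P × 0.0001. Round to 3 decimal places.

₹5.891

Periodic yield y = 0.017.
  t   CF        PV=CF/(1+0.017)^t    t·PV
  1       525.00       516.2242       516.2242
  2       525.00       507.5951     1,015.1901
  3       525.00       499.1102     1,497.3306
  4       525.00       490.7672     1,963.0686
  5       525.00       482.5636     2,412.8179
  6       525.00       474.4971     2,846.9828
  7       525.00       466.5655     3,265.9586
  8       525.00       458.7665     3,670.1319
  9     5,525.00     4,747.2675    42,725.4077
  Σ                  8,643.3568    59,913.1123
P = 8,643.3568; D_Mac = 6.93169 yrs; D_mod = 6.81583 yrs.
DV01 ≈ 6.81583 × 8,643.3568 × 0.0001 = 5.891161.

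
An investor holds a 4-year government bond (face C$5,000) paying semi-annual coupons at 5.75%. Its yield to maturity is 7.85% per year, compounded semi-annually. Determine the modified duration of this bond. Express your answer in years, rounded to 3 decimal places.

Periodic yield y = 0.03925. First find Macaulay duration:
  t   CF        PV=CF/(1+0.03925)^t    t·PV
  1       143.75       138.3209       138.3209
  2       143.75       133.0969       266.1937
  3       143.75       128.0701       384.2103
  4       143.75       123.2332       492.9328
  5       143.75       118.5790       592.8949
  6       143.75       114.1005       684.6032
  7       143.75       109.7912       768.5386
  8     5,143.75     3,780.2419    30,241.9349
  Σ                  4,645.4336    33,569.6292
P = 4,645.4336; Macaulay duration = 33,569.6292 / 4,645.4336 = 7.22637 half-year periods = 3.61319 years.
Modified duration = D_Mac / (1 + y) = 3.61319 / 1.03925 = 3.47672 years.

3.477 years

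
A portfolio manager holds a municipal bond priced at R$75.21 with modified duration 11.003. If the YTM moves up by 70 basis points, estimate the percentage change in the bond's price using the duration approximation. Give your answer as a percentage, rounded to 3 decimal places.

Duration approximation: ΔP/P ≈ -D_mod · Δy = -11.003 × (+0.007) = -0.077021.
As a percentage: -7.7021%.

-7.702%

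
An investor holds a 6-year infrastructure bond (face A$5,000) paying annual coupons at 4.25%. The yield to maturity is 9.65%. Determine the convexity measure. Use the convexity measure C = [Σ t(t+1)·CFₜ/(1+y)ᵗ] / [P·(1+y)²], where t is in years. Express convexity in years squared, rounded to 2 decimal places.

With y = 0.0965:
  t   CF        PV=CF/(1+0.0965)^t    t·PV        t(t+1)·PV
  1       212.50       193.7984       193.7984         387.5969
  2       212.50       176.7428       353.4855       1,060.4566
  3       212.50       161.1881       483.5644       1,934.2574
  4       212.50       147.0024       588.0096       2,940.0478
  5       212.50       134.0651       670.3255       4,021.9532
  6     5,212.50     2,999.1228    17,994.7369     125,963.1586
  Σ                  3,811.9197    20,283.9204     136,307.4705
P = 3,811.9197.
Convexity = Σ t(t+1)·PV / [P·(1+y)²] = 136,307.4705 / (3,811.9197 × 1.202312) = 29.74121.

29.74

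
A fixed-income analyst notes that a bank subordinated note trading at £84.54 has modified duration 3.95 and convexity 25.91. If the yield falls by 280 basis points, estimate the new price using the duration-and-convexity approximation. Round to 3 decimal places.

£94.749

Duration effect: -D_mod·Δy = -3.95 × (-0.028) = +0.110600
Convexity effect: ½·C·(Δy)² = 0.5 × 25.91 × (-0.028)² = +0.01015672
ΔP/P ≈ +0.110600 + 0.01015672 = +0.12075672
New price ≈ 84.54 × (1 + 0.12075672) = 94.7487731088.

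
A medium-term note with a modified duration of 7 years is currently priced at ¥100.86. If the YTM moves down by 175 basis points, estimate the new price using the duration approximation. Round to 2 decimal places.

¥113.22

Duration approximation: ΔP/P ≈ -D_mod · Δy = -7 × (-0.0175) = +0.122500.
New price ≈ 100.86 × (1 + 0.122500) = 113.21535.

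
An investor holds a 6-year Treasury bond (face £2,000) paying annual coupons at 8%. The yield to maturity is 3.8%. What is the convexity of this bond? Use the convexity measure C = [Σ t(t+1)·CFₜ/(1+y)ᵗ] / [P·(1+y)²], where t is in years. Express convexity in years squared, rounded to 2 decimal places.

31.22

With y = 0.038:
  t   CF        PV=CF/(1+0.038)^t    t·PV        t(t+1)·PV
  1       160.00       154.1426       154.1426         308.2852
  2       160.00       148.4996       296.9992         890.9976
  3       160.00       143.0632       429.1896       1,716.7583
  4       160.00       137.8258       551.3033       2,756.5163
  5       160.00       132.7802       663.9008       3,983.4051
  6     2,160.00     1,726.9097    10,361.4582      72,530.2076
  Σ                  2,443.2211    12,456.9937      82,186.1700
P = 2,443.2211.
Convexity = Σ t(t+1)·PV / [P·(1+y)²] = 82,186.1700 / (2,443.2211 × 1.077444) = 31.22060.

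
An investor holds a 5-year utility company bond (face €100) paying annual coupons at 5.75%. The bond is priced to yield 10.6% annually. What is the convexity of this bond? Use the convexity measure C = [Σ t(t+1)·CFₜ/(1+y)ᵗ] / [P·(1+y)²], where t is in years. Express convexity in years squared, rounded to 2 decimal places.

With y = 0.106:
  t   CF        PV=CF/(1+0.106)^t    t·PV        t(t+1)·PV
  1         5.75         5.1989         5.1989          10.3978
  2         5.75         4.7006         9.4013          28.2039
  3         5.75         4.2501        12.7504          51.0016
  4         5.75         3.8428        15.3712          76.8559
  5       105.75        63.9006       319.5029       1,917.0171
  Σ                     81.8931       362.2246       2,083.4764
P = 81.8931.
Convexity = Σ t(t+1)·PV / [P·(1+y)²] = 2,083.4764 / (81.8931 × 1.223236) = 20.79846.

20.80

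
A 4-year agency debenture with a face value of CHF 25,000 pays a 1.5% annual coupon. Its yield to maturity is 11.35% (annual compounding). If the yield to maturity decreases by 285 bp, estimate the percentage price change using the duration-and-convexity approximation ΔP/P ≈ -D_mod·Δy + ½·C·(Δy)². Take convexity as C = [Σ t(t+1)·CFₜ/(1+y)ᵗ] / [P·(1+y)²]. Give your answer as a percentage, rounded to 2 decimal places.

+10.59%

With y = 0.1135:
  t   CF        PV=CF/(1+0.1135)^t    t·PV        t(t+1)·PV
  1       375.00       336.7759       336.7759         673.5519
  2       375.00       302.4481       604.8962       1,814.6885
  3       375.00       271.6193       814.8579       3,259.4314
  4    25,375.00    16,506.1264    66,024.5054     330,122.5272
  Σ                 17,416.9697    67,781.0354     335,870.1989
P = 17,416.9697; D_Mac = 3.89167 yrs; D_mod = 3.49499 yrs; C = 15.55315.
Duration effect: -3.49499 × (-0.0285) = +0.099607
Convexity effect: 0.5 × 15.55315 × (-0.0285)² = +0.0063165
ΔP/P ≈ +0.099607 + 0.0063165 = +0.105924 = +10.5924%.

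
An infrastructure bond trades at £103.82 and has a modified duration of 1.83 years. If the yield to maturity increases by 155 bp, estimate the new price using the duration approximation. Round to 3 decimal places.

Duration approximation: ΔP/P ≈ -D_mod · Δy = -1.83 × (+0.0155) = -0.028365.
New price ≈ 103.82 × (1 - 0.028365) = 100.8751457.

£100.875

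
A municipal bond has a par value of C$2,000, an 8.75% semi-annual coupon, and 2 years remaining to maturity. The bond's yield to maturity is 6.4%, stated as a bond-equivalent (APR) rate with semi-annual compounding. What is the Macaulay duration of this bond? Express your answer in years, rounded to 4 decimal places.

1.8806 years

Periodic yield y = 0.032. Discount each cash flow and weight by its period:
  t   CF        PV=CF/(1+0.032)^t    t·PV
  1        87.50        84.7868        84.7868
  2        87.50        82.1578       164.3155
  3        87.50        79.6102       238.8307
  4     2,087.50     1,840.3808     7,361.5232
  Σ                  2,086.9356     7,849.4563
Price P = Σ PV = 2,086.9356.
Macaulay duration = Σ(t·PV) / P = 7,849.4563 / 2,086.9356 = 3.76124 half-year periods.
In years: 3.76124 / 2 = 1.88062 years.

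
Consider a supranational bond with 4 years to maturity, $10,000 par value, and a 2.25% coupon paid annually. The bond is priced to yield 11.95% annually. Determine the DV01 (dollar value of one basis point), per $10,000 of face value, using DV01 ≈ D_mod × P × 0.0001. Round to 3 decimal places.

Periodic yield y = 0.1195.
  t   CF        PV=CF/(1+0.1195)^t    t·PV
  1       225.00       200.9826       200.9826
  2       225.00       179.5289       359.0578
  3       225.00       160.3652       481.0957
  4    10,225.00     6,509.7892    26,039.1568
  Σ                  7,050.6659    27,080.2928
P = 7,050.6659; D_Mac = 3.84081 yrs; D_mod = 3.43083 yrs.
DV01 ≈ 3.43083 × 7,050.6659 × 0.0001 = 2.418963.

$2.419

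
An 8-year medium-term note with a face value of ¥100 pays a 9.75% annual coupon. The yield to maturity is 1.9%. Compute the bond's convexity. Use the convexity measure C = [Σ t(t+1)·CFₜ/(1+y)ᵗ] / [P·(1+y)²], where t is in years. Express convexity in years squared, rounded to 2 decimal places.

50.52

With y = 0.019:
  t   CF        PV=CF/(1+0.019)^t    t·PV        t(t+1)·PV
  1         9.75         9.5682         9.5682          19.1364
  2         9.75         9.3898        18.7796          56.3388
  3         9.75         9.2147        27.6442         110.5766
  4         9.75         9.0429        36.1716         180.8581
  5         9.75         8.8743        44.3715         266.2287
  6         9.75         8.7088        52.2529         365.7706
  7         9.75         8.5464        59.8251         478.6007
  8       109.75        94.4085       755.2679       6,797.4114
  Σ                    157.7537     1,003.8810       8,274.9213
P = 157.7537.
Convexity = Σ t(t+1)·PV / [P·(1+y)²] = 8,274.9213 / (157.7537 × 1.038361) = 50.51682.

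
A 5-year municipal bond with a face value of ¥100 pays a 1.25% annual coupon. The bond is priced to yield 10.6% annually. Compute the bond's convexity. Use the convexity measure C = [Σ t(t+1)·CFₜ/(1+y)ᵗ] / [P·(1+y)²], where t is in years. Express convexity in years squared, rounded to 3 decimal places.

23.506

With y = 0.106:
  t   CF        PV=CF/(1+0.106)^t    t·PV        t(t+1)·PV
  1         1.25         1.1302         1.1302           2.2604
  2         1.25         1.0219         2.0438           6.1313
  3         1.25         0.9239         2.7718          11.0873
  4         1.25         0.8354         3.3416          16.7078
  5       101.25        61.1814       305.9070       1,835.4419
  Σ                     65.0928       315.1943       1,871.6287
P = 65.0928.
Convexity = Σ t(t+1)·PV / [P·(1+y)²] = 1,871.6287 / (65.0928 × 1.223236) = 23.50588.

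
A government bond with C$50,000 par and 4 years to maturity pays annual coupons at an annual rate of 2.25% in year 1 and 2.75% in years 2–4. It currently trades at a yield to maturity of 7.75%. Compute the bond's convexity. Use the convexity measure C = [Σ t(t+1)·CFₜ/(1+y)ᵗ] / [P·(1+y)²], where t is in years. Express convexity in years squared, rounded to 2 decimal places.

With y = 0.0775:
  t   CF        PV=CF/(1+0.0775)^t    t·PV        t(t+1)·PV
  1     1,125.00     1,044.0835     1,044.0835       2,088.1671
  2     1,375.00     1,184.3175     2,368.6350       7,105.9049
  3     1,375.00     1,099.1346     3,297.4037      13,189.6147
  4    51,375.00    38,113.8411   152,455.3646     762,276.8229
  Σ                 41,441.3767   159,165.4867     784,660.5095
P = 41,441.3767.
Convexity = Σ t(t+1)·PV / [P·(1+y)²] = 784,660.5095 / (41,441.3767 × 1.161006) = 16.30846.

16.31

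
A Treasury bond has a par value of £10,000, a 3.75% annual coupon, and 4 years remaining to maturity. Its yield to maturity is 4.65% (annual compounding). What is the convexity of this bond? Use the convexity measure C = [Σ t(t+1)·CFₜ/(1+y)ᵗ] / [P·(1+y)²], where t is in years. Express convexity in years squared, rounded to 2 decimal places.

16.95

With y = 0.0465:
  t   CF        PV=CF/(1+0.0465)^t    t·PV        t(t+1)·PV
  1       375.00       358.3373       358.3373         716.6746
  2       375.00       342.4150       684.8300       2,054.4901
  3       375.00       327.2002       981.6006       3,926.4025
  4    10,375.00     8,650.3001    34,601.2004     173,006.0021
  Σ                  9,678.2526    36,625.9684     179,703.5693
P = 9,678.2526.
Convexity = Σ t(t+1)·PV / [P·(1+y)²] = 179,703.5693 / (9,678.2526 × 1.095162) = 16.95436.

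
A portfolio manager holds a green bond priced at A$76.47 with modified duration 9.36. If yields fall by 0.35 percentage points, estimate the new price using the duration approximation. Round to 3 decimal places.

A$78.975

Duration approximation: ΔP/P ≈ -D_mod · Δy = -9.36 × (-0.0035) = +0.032760.
New price ≈ 76.47 × (1 + 0.032760) = 78.9751572.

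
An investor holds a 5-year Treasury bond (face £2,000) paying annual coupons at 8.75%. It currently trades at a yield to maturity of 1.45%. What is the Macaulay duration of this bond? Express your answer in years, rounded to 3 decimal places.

4.370 years

Periodic yield y = 0.0145. Discount each cash flow and weight by its year:
  t   CF        PV=CF/(1+0.0145)^t    t·PV
  1       175.00       172.4988       172.4988
  2       175.00       170.0333       340.0666
  3       175.00       167.6030       502.8091
  4       175.00       165.2075       660.8301
  5     2,175.00     2,023.9464    10,119.7319
  Σ                  2,699.2890    11,795.9365
Price P = Σ PV = 2,699.2890.
Macaulay duration = Σ(t·PV) / P = 11,795.9365 / 2,699.2890 = 4.37002 years.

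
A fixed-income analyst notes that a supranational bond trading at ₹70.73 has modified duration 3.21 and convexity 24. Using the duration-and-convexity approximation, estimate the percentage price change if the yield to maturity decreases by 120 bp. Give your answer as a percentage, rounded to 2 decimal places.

+4.02%

Duration effect: -D_mod·Δy = -3.21 × (-0.012) = +0.038520
Convexity effect: ½·C·(Δy)² = 0.5 × 24 × (-0.012)² = +0.0017280
ΔP/P ≈ +0.038520 + 0.0017280 = +0.040248
= +4.0248%.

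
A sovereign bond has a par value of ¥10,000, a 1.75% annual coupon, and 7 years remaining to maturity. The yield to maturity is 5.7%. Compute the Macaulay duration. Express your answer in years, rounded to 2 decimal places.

Periodic yield y = 0.057. Discount each cash flow and weight by its year:
  t   CF        PV=CF/(1+0.057)^t    t·PV
  1       175.00       165.5629       165.5629
  2       175.00       156.6347       313.2695
  3       175.00       148.1880       444.5641
  4       175.00       140.1968       560.7872
  5       175.00       132.6365       663.1826
  6       175.00       125.4839       752.9036
  7    10,175.00     6,902.5491    48,317.8439
  Σ                  7,771.2521    51,218.1138
Price P = Σ PV = 7,771.2521.
Macaulay duration = Σ(t·PV) / P = 51,218.1138 / 7,771.2521 = 6.59072 years.

6.59 years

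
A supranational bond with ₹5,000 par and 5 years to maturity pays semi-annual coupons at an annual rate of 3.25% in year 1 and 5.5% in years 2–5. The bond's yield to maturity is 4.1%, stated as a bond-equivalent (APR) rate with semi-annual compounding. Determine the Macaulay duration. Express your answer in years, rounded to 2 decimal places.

4.54 years

Periodic yield y = 0.0205. Discount each cash flow and weight by its period:
  t   CF        PV=CF/(1+0.0205)^t    t·PV
  1        81.25        79.6178        79.6178
  2        81.25        78.0185       156.0369
  3       137.50       129.3790       388.1369
  4       137.50       126.7800       507.1199
  5       137.50       124.2332       621.1660
  6       137.50       121.7376       730.4254
  7       137.50       119.2921       835.0446
  8       137.50       116.8957       935.1658
  9       137.50       114.5475     1,030.9275
  10    5,137.50     4,193.9355    41,939.3547
  Σ                  5,204.4368    47,222.9956
Price P = Σ PV = 5,204.4368.
Macaulay duration = Σ(t·PV) / P = 47,222.9956 / 5,204.4368 = 9.07360 half-year periods.
In years: 9.07360 / 2 = 4.53680 years.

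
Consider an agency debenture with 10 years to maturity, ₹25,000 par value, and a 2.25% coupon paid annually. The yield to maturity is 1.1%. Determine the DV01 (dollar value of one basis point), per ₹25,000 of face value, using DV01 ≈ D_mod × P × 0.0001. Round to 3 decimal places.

₹25.001

Periodic yield y = 0.011.
  t   CF        PV=CF/(1+0.011)^t    t·PV
  1       562.50       556.3798       556.3798
  2       562.50       550.3262     1,100.6525
  3       562.50       544.3385     1,633.0155
  4       562.50       538.4159     2,153.6637
  5       562.50       532.5578     2,662.7890
  6       562.50       526.7634     3,160.5804
  7       562.50       521.0320     3,647.2243
  8       562.50       515.3631     4,122.9044
  9       562.50       509.7557     4,587.8017
  10   25,562.50    22,913.5178   229,135.1780
  Σ                 27,708.4503   252,760.1894
P = 27,708.4503; D_Mac = 9.12213 yrs; D_mod = 9.02288 yrs.
DV01 ≈ 9.02288 × 27,708.4503 × 0.0001 = 25.001008.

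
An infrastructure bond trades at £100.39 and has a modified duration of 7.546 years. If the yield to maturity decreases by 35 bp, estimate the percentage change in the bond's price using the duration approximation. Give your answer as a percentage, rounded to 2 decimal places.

+2.64%

Duration approximation: ΔP/P ≈ -D_mod · Δy = -7.546 × (-0.0035) = +0.026411.
As a percentage: +2.6411%.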